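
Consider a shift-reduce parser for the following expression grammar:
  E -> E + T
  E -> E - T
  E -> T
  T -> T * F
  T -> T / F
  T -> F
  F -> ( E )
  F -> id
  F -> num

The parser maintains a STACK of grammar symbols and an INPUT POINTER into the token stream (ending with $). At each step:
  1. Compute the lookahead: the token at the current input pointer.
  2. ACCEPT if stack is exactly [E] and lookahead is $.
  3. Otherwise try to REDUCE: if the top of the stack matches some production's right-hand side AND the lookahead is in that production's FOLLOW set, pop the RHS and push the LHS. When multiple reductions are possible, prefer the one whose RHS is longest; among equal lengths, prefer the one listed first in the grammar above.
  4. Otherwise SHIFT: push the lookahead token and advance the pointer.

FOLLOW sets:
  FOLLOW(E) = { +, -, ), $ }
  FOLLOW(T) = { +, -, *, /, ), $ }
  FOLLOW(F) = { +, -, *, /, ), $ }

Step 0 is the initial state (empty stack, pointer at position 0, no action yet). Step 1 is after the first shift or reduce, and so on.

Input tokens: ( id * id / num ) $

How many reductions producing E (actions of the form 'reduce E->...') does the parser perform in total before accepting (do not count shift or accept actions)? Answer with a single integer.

Step 1: shift (. Stack=[(] ptr=1 lookahead=id remaining=[id * id / num ) $]
Step 2: shift id. Stack=[( id] ptr=2 lookahead=* remaining=[* id / num ) $]
Step 3: reduce F->id. Stack=[( F] ptr=2 lookahead=* remaining=[* id / num ) $]
Step 4: reduce T->F. Stack=[( T] ptr=2 lookahead=* remaining=[* id / num ) $]
Step 5: shift *. Stack=[( T *] ptr=3 lookahead=id remaining=[id / num ) $]
Step 6: shift id. Stack=[( T * id] ptr=4 lookahead=/ remaining=[/ num ) $]
Step 7: reduce F->id. Stack=[( T * F] ptr=4 lookahead=/ remaining=[/ num ) $]
Step 8: reduce T->T * F. Stack=[( T] ptr=4 lookahead=/ remaining=[/ num ) $]
Step 9: shift /. Stack=[( T /] ptr=5 lookahead=num remaining=[num ) $]
Step 10: shift num. Stack=[( T / num] ptr=6 lookahead=) remaining=[) $]
Step 11: reduce F->num. Stack=[( T / F] ptr=6 lookahead=) remaining=[) $]
Step 12: reduce T->T / F. Stack=[( T] ptr=6 lookahead=) remaining=[) $]
Step 13: reduce E->T. Stack=[( E] ptr=6 lookahead=) remaining=[) $]
Step 14: shift ). Stack=[( E )] ptr=7 lookahead=$ remaining=[$]
Step 15: reduce F->( E ). Stack=[F] ptr=7 lookahead=$ remaining=[$]
Step 16: reduce T->F. Stack=[T] ptr=7 lookahead=$ remaining=[$]
Step 17: reduce E->T. Stack=[E] ptr=7 lookahead=$ remaining=[$]
Step 18: accept. Stack=[E] ptr=7 lookahead=$ remaining=[$]

Answer: 2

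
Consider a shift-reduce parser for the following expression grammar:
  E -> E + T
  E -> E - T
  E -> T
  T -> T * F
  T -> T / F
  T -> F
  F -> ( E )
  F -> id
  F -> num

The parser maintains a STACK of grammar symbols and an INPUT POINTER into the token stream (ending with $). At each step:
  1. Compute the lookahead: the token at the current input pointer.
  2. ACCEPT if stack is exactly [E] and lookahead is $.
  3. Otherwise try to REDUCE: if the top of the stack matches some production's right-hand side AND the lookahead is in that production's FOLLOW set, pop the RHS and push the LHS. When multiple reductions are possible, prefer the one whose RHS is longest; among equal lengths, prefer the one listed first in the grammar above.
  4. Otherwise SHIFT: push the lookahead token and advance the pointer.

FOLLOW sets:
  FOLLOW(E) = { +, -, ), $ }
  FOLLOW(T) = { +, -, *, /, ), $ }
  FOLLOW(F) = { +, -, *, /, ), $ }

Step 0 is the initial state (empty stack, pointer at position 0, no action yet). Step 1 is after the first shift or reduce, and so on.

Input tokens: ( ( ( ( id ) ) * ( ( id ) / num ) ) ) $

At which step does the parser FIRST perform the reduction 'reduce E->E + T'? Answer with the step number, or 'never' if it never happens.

Answer: never

Derivation:
Step 1: shift (. Stack=[(] ptr=1 lookahead=( remaining=[( ( ( id ) ) * ( ( id ) / num ) ) ) $]
Step 2: shift (. Stack=[( (] ptr=2 lookahead=( remaining=[( ( id ) ) * ( ( id ) / num ) ) ) $]
Step 3: shift (. Stack=[( ( (] ptr=3 lookahead=( remaining=[( id ) ) * ( ( id ) / num ) ) ) $]
Step 4: shift (. Stack=[( ( ( (] ptr=4 lookahead=id remaining=[id ) ) * ( ( id ) / num ) ) ) $]
Step 5: shift id. Stack=[( ( ( ( id] ptr=5 lookahead=) remaining=[) ) * ( ( id ) / num ) ) ) $]
Step 6: reduce F->id. Stack=[( ( ( ( F] ptr=5 lookahead=) remaining=[) ) * ( ( id ) / num ) ) ) $]
Step 7: reduce T->F. Stack=[( ( ( ( T] ptr=5 lookahead=) remaining=[) ) * ( ( id ) / num ) ) ) $]
Step 8: reduce E->T. Stack=[( ( ( ( E] ptr=5 lookahead=) remaining=[) ) * ( ( id ) / num ) ) ) $]
Step 9: shift ). Stack=[( ( ( ( E )] ptr=6 lookahead=) remaining=[) * ( ( id ) / num ) ) ) $]
Step 10: reduce F->( E ). Stack=[( ( ( F] ptr=6 lookahead=) remaining=[) * ( ( id ) / num ) ) ) $]
Step 11: reduce T->F. Stack=[( ( ( T] ptr=6 lookahead=) remaining=[) * ( ( id ) / num ) ) ) $]
Step 12: reduce E->T. Stack=[( ( ( E] ptr=6 lookahead=) remaining=[) * ( ( id ) / num ) ) ) $]
Step 13: shift ). Stack=[( ( ( E )] ptr=7 lookahead=* remaining=[* ( ( id ) / num ) ) ) $]
Step 14: reduce F->( E ). Stack=[( ( F] ptr=7 lookahead=* remaining=[* ( ( id ) / num ) ) ) $]
Step 15: reduce T->F. Stack=[( ( T] ptr=7 lookahead=* remaining=[* ( ( id ) / num ) ) ) $]
Step 16: shift *. Stack=[( ( T *] ptr=8 lookahead=( remaining=[( ( id ) / num ) ) ) $]
Step 17: shift (. Stack=[( ( T * (] ptr=9 lookahead=( remaining=[( id ) / num ) ) ) $]
Step 18: shift (. Stack=[( ( T * ( (] ptr=10 lookahead=id remaining=[id ) / num ) ) ) $]
Step 19: shift id. Stack=[( ( T * ( ( id] ptr=11 lookahead=) remaining=[) / num ) ) ) $]
Step 20: reduce F->id. Stack=[( ( T * ( ( F] ptr=11 lookahead=) remaining=[) / num ) ) ) $]
Step 21: reduce T->F. Stack=[( ( T * ( ( T] ptr=11 lookahead=) remaining=[) / num ) ) ) $]
Step 22: reduce E->T. Stack=[( ( T * ( ( E] ptr=11 lookahead=) remaining=[) / num ) ) ) $]
Step 23: shift ). Stack=[( ( T * ( ( E )] ptr=12 lookahead=/ remaining=[/ num ) ) ) $]
Step 24: reduce F->( E ). Stack=[( ( T * ( F] ptr=12 lookahead=/ remaining=[/ num ) ) ) $]
Step 25: reduce T->F. Stack=[( ( T * ( T] ptr=12 lookahead=/ remaining=[/ num ) ) ) $]
Step 26: shift /. Stack=[( ( T * ( T /] ptr=13 lookahead=num remaining=[num ) ) ) $]
Step 27: shift num. Stack=[( ( T * ( T / num] ptr=14 lookahead=) remaining=[) ) ) $]
Step 28: reduce F->num. Stack=[( ( T * ( T / F] ptr=14 lookahead=) remaining=[) ) ) $]
Step 29: reduce T->T / F. Stack=[( ( T * ( T] ptr=14 lookahead=) remaining=[) ) ) $]
Step 30: reduce E->T. Stack=[( ( T * ( E] ptr=14 lookahead=) remaining=[) ) ) $]
Step 31: shift ). Stack=[( ( T * ( E )] ptr=15 lookahead=) remaining=[) ) $]
Step 32: reduce F->( E ). Stack=[( ( T * F] ptr=15 lookahead=) remaining=[) ) $]
Step 33: reduce T->T * F. Stack=[( ( T] ptr=15 lookahead=) remaining=[) ) $]
Step 34: reduce E->T. Stack=[( ( E] ptr=15 lookahead=) remaining=[) ) $]
Step 35: shift ). Stack=[( ( E )] ptr=16 lookahead=) remaining=[) $]
Step 36: reduce F->( E ). Stack=[( F] ptr=16 lookahead=) remaining=[) $]
Step 37: reduce T->F. Stack=[( T] ptr=16 lookahead=) remaining=[) $]
Step 38: reduce E->T. Stack=[( E] ptr=16 lookahead=) remaining=[) $]
Step 39: shift ). Stack=[( E )] ptr=17 lookahead=$ remaining=[$]
Step 40: reduce F->( E ). Stack=[F] ptr=17 lookahead=$ remaining=[$]
Step 41: reduce T->F. Stack=[T] ptr=17 lookahead=$ remaining=[$]
Step 42: reduce E->T. Stack=[E] ptr=17 lookahead=$ remaining=[$]
Step 43: accept. Stack=[E] ptr=17 lookahead=$ remaining=[$]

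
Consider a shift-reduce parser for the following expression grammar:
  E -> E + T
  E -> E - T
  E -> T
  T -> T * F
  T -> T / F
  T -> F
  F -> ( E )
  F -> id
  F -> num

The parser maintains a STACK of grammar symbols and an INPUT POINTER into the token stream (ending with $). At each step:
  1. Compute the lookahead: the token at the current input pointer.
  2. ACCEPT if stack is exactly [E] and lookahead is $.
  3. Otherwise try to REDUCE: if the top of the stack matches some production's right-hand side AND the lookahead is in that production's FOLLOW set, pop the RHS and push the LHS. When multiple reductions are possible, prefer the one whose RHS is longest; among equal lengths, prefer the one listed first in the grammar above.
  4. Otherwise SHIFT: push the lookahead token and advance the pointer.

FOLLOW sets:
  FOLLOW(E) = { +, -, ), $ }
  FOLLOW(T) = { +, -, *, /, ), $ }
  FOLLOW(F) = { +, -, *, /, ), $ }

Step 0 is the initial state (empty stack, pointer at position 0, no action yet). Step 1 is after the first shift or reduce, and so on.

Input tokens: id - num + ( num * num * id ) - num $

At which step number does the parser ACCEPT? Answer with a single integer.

Step 1: shift id. Stack=[id] ptr=1 lookahead=- remaining=[- num + ( num * num * id ) - num $]
Step 2: reduce F->id. Stack=[F] ptr=1 lookahead=- remaining=[- num + ( num * num * id ) - num $]
Step 3: reduce T->F. Stack=[T] ptr=1 lookahead=- remaining=[- num + ( num * num * id ) - num $]
Step 4: reduce E->T. Stack=[E] ptr=1 lookahead=- remaining=[- num + ( num * num * id ) - num $]
Step 5: shift -. Stack=[E -] ptr=2 lookahead=num remaining=[num + ( num * num * id ) - num $]
Step 6: shift num. Stack=[E - num] ptr=3 lookahead=+ remaining=[+ ( num * num * id ) - num $]
Step 7: reduce F->num. Stack=[E - F] ptr=3 lookahead=+ remaining=[+ ( num * num * id ) - num $]
Step 8: reduce T->F. Stack=[E - T] ptr=3 lookahead=+ remaining=[+ ( num * num * id ) - num $]
Step 9: reduce E->E - T. Stack=[E] ptr=3 lookahead=+ remaining=[+ ( num * num * id ) - num $]
Step 10: shift +. Stack=[E +] ptr=4 lookahead=( remaining=[( num * num * id ) - num $]
Step 11: shift (. Stack=[E + (] ptr=5 lookahead=num remaining=[num * num * id ) - num $]
Step 12: shift num. Stack=[E + ( num] ptr=6 lookahead=* remaining=[* num * id ) - num $]
Step 13: reduce F->num. Stack=[E + ( F] ptr=6 lookahead=* remaining=[* num * id ) - num $]
Step 14: reduce T->F. Stack=[E + ( T] ptr=6 lookahead=* remaining=[* num * id ) - num $]
Step 15: shift *. Stack=[E + ( T *] ptr=7 lookahead=num remaining=[num * id ) - num $]
Step 16: shift num. Stack=[E + ( T * num] ptr=8 lookahead=* remaining=[* id ) - num $]
Step 17: reduce F->num. Stack=[E + ( T * F] ptr=8 lookahead=* remaining=[* id ) - num $]
Step 18: reduce T->T * F. Stack=[E + ( T] ptr=8 lookahead=* remaining=[* id ) - num $]
Step 19: shift *. Stack=[E + ( T *] ptr=9 lookahead=id remaining=[id ) - num $]
Step 20: shift id. Stack=[E + ( T * id] ptr=10 lookahead=) remaining=[) - num $]
Step 21: reduce F->id. Stack=[E + ( T * F] ptr=10 lookahead=) remaining=[) - num $]
Step 22: reduce T->T * F. Stack=[E + ( T] ptr=10 lookahead=) remaining=[) - num $]
Step 23: reduce E->T. Stack=[E + ( E] ptr=10 lookahead=) remaining=[) - num $]
Step 24: shift ). Stack=[E + ( E )] ptr=11 lookahead=- remaining=[- num $]
Step 25: reduce F->( E ). Stack=[E + F] ptr=11 lookahead=- remaining=[- num $]
Step 26: reduce T->F. Stack=[E + T] ptr=11 lookahead=- remaining=[- num $]
Step 27: reduce E->E + T. Stack=[E] ptr=11 lookahead=- remaining=[- num $]
Step 28: shift -. Stack=[E -] ptr=12 lookahead=num remaining=[num $]
Step 29: shift num. Stack=[E - num] ptr=13 lookahead=$ remaining=[$]
Step 30: reduce F->num. Stack=[E - F] ptr=13 lookahead=$ remaining=[$]
Step 31: reduce T->F. Stack=[E - T] ptr=13 lookahead=$ remaining=[$]
Step 32: reduce E->E - T. Stack=[E] ptr=13 lookahead=$ remaining=[$]
Step 33: accept. Stack=[E] ptr=13 lookahead=$ remaining=[$]

Answer: 33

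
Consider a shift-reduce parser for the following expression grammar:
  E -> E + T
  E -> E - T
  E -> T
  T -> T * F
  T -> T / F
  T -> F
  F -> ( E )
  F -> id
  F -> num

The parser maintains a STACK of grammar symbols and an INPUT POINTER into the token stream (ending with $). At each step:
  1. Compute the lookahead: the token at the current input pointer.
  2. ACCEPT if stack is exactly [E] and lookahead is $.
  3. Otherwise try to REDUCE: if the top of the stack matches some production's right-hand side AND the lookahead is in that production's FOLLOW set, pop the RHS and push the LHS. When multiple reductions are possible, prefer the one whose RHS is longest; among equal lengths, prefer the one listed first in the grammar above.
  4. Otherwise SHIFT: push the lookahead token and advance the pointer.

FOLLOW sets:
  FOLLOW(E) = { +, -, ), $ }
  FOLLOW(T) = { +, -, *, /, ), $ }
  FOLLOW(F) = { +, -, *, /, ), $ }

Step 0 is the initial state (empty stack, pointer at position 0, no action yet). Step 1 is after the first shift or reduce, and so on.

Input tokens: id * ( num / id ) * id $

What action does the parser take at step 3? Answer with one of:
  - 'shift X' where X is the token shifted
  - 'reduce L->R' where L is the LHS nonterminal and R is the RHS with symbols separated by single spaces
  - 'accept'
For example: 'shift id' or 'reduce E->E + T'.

Answer: reduce T->F

Derivation:
Step 1: shift id. Stack=[id] ptr=1 lookahead=* remaining=[* ( num / id ) * id $]
Step 2: reduce F->id. Stack=[F] ptr=1 lookahead=* remaining=[* ( num / id ) * id $]
Step 3: reduce T->F. Stack=[T] ptr=1 lookahead=* remaining=[* ( num / id ) * id $]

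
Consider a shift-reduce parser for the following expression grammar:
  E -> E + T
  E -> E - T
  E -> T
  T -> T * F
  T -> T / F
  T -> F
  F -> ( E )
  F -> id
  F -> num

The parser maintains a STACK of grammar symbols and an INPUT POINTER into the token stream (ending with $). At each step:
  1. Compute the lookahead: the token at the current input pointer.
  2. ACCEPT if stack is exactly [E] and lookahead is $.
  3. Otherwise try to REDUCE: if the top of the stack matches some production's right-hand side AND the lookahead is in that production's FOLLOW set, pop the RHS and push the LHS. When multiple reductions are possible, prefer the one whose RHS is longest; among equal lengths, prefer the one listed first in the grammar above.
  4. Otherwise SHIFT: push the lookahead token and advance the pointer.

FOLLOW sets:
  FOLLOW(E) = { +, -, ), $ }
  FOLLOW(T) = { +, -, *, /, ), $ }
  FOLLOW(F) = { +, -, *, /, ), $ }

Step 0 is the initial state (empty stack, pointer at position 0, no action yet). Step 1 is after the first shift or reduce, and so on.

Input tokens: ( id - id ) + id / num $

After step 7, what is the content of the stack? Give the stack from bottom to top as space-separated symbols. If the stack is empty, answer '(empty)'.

Step 1: shift (. Stack=[(] ptr=1 lookahead=id remaining=[id - id ) + id / num $]
Step 2: shift id. Stack=[( id] ptr=2 lookahead=- remaining=[- id ) + id / num $]
Step 3: reduce F->id. Stack=[( F] ptr=2 lookahead=- remaining=[- id ) + id / num $]
Step 4: reduce T->F. Stack=[( T] ptr=2 lookahead=- remaining=[- id ) + id / num $]
Step 5: reduce E->T. Stack=[( E] ptr=2 lookahead=- remaining=[- id ) + id / num $]
Step 6: shift -. Stack=[( E -] ptr=3 lookahead=id remaining=[id ) + id / num $]
Step 7: shift id. Stack=[( E - id] ptr=4 lookahead=) remaining=[) + id / num $]

Answer: ( E - id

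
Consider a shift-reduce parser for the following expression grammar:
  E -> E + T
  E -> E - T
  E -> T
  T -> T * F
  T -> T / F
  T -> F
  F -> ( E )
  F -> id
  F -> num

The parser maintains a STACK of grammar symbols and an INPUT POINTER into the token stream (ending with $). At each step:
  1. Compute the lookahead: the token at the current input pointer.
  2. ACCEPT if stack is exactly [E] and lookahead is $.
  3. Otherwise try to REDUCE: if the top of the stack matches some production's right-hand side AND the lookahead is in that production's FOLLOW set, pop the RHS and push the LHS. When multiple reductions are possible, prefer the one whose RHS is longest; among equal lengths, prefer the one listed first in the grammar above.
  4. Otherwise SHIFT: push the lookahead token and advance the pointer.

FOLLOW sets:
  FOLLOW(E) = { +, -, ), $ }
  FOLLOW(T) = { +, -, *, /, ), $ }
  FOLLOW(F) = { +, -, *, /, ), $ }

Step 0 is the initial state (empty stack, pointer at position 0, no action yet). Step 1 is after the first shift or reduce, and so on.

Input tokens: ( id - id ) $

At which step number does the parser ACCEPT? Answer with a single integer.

Answer: 15

Derivation:
Step 1: shift (. Stack=[(] ptr=1 lookahead=id remaining=[id - id ) $]
Step 2: shift id. Stack=[( id] ptr=2 lookahead=- remaining=[- id ) $]
Step 3: reduce F->id. Stack=[( F] ptr=2 lookahead=- remaining=[- id ) $]
Step 4: reduce T->F. Stack=[( T] ptr=2 lookahead=- remaining=[- id ) $]
Step 5: reduce E->T. Stack=[( E] ptr=2 lookahead=- remaining=[- id ) $]
Step 6: shift -. Stack=[( E -] ptr=3 lookahead=id remaining=[id ) $]
Step 7: shift id. Stack=[( E - id] ptr=4 lookahead=) remaining=[) $]
Step 8: reduce F->id. Stack=[( E - F] ptr=4 lookahead=) remaining=[) $]
Step 9: reduce T->F. Stack=[( E - T] ptr=4 lookahead=) remaining=[) $]
Step 10: reduce E->E - T. Stack=[( E] ptr=4 lookahead=) remaining=[) $]
Step 11: shift ). Stack=[( E )] ptr=5 lookahead=$ remaining=[$]
Step 12: reduce F->( E ). Stack=[F] ptr=5 lookahead=$ remaining=[$]
Step 13: reduce T->F. Stack=[T] ptr=5 lookahead=$ remaining=[$]
Step 14: reduce E->T. Stack=[E] ptr=5 lookahead=$ remaining=[$]
Step 15: accept. Stack=[E] ptr=5 lookahead=$ remaining=[$]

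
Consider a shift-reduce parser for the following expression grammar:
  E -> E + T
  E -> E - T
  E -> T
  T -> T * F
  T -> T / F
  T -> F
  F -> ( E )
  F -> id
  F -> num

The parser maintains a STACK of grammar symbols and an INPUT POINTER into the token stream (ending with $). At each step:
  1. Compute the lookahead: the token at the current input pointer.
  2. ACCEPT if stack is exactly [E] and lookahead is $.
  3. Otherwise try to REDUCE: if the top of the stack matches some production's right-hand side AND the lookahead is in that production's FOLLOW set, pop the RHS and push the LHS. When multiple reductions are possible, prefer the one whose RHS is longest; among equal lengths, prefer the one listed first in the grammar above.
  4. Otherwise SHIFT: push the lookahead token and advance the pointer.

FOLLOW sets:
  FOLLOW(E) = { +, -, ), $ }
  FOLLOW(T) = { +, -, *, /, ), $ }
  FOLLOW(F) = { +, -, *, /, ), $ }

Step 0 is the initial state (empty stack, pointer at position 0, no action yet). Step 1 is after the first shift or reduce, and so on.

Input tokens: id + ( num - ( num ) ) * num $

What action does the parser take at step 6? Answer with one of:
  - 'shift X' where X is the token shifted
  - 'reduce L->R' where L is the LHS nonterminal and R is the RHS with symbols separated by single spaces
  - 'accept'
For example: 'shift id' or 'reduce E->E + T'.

Step 1: shift id. Stack=[id] ptr=1 lookahead=+ remaining=[+ ( num - ( num ) ) * num $]
Step 2: reduce F->id. Stack=[F] ptr=1 lookahead=+ remaining=[+ ( num - ( num ) ) * num $]
Step 3: reduce T->F. Stack=[T] ptr=1 lookahead=+ remaining=[+ ( num - ( num ) ) * num $]
Step 4: reduce E->T. Stack=[E] ptr=1 lookahead=+ remaining=[+ ( num - ( num ) ) * num $]
Step 5: shift +. Stack=[E +] ptr=2 lookahead=( remaining=[( num - ( num ) ) * num $]
Step 6: shift (. Stack=[E + (] ptr=3 lookahead=num remaining=[num - ( num ) ) * num $]

Answer: shift (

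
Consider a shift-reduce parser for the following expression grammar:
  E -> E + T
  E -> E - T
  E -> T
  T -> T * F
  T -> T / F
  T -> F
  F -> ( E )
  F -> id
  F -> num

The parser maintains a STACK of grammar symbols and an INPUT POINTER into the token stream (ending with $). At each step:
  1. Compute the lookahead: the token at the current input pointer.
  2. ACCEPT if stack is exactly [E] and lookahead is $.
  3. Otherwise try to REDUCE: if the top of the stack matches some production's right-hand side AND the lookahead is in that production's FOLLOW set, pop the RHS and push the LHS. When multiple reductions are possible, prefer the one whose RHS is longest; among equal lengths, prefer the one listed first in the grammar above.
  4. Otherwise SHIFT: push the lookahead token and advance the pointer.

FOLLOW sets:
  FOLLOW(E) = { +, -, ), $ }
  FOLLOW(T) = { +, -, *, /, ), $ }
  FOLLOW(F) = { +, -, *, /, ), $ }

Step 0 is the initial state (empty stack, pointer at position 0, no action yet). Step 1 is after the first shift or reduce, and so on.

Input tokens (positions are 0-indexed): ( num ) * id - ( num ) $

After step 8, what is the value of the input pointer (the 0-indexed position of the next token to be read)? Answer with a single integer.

Answer: 3

Derivation:
Step 1: shift (. Stack=[(] ptr=1 lookahead=num remaining=[num ) * id - ( num ) $]
Step 2: shift num. Stack=[( num] ptr=2 lookahead=) remaining=[) * id - ( num ) $]
Step 3: reduce F->num. Stack=[( F] ptr=2 lookahead=) remaining=[) * id - ( num ) $]
Step 4: reduce T->F. Stack=[( T] ptr=2 lookahead=) remaining=[) * id - ( num ) $]
Step 5: reduce E->T. Stack=[( E] ptr=2 lookahead=) remaining=[) * id - ( num ) $]
Step 6: shift ). Stack=[( E )] ptr=3 lookahead=* remaining=[* id - ( num ) $]
Step 7: reduce F->( E ). Stack=[F] ptr=3 lookahead=* remaining=[* id - ( num ) $]
Step 8: reduce T->F. Stack=[T] ptr=3 lookahead=* remaining=[* id - ( num ) $]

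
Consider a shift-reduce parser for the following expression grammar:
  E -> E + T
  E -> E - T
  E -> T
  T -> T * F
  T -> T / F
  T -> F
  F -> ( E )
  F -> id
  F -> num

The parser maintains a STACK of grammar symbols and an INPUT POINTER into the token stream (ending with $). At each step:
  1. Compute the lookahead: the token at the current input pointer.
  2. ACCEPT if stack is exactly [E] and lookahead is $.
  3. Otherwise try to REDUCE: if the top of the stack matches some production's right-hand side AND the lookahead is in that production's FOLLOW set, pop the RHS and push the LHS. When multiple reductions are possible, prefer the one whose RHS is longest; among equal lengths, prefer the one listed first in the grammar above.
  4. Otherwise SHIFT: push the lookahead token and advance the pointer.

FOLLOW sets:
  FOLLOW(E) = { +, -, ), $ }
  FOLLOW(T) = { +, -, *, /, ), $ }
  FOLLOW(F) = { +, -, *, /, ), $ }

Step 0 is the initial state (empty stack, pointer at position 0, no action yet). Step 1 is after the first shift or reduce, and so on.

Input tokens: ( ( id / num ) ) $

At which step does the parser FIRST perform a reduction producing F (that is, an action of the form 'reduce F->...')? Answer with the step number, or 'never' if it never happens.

Answer: 4

Derivation:
Step 1: shift (. Stack=[(] ptr=1 lookahead=( remaining=[( id / num ) ) $]
Step 2: shift (. Stack=[( (] ptr=2 lookahead=id remaining=[id / num ) ) $]
Step 3: shift id. Stack=[( ( id] ptr=3 lookahead=/ remaining=[/ num ) ) $]
Step 4: reduce F->id. Stack=[( ( F] ptr=3 lookahead=/ remaining=[/ num ) ) $]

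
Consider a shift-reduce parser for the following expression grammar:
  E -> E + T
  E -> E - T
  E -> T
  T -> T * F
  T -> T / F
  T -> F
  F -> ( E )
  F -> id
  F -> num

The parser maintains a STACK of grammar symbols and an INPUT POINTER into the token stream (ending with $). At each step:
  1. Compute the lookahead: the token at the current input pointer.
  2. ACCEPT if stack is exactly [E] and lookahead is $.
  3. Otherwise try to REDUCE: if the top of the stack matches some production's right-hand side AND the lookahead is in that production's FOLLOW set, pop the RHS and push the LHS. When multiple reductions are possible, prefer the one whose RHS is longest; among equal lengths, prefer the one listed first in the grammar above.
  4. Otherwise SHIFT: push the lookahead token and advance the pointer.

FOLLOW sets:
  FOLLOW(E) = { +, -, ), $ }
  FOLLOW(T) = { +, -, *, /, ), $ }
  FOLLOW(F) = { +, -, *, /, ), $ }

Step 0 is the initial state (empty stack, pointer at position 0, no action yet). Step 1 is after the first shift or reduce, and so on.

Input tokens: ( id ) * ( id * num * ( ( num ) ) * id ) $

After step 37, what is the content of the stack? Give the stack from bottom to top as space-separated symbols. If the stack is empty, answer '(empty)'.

Step 1: shift (. Stack=[(] ptr=1 lookahead=id remaining=[id ) * ( id * num * ( ( num ) ) * id ) $]
Step 2: shift id. Stack=[( id] ptr=2 lookahead=) remaining=[) * ( id * num * ( ( num ) ) * id ) $]
Step 3: reduce F->id. Stack=[( F] ptr=2 lookahead=) remaining=[) * ( id * num * ( ( num ) ) * id ) $]
Step 4: reduce T->F. Stack=[( T] ptr=2 lookahead=) remaining=[) * ( id * num * ( ( num ) ) * id ) $]
Step 5: reduce E->T. Stack=[( E] ptr=2 lookahead=) remaining=[) * ( id * num * ( ( num ) ) * id ) $]
Step 6: shift ). Stack=[( E )] ptr=3 lookahead=* remaining=[* ( id * num * ( ( num ) ) * id ) $]
Step 7: reduce F->( E ). Stack=[F] ptr=3 lookahead=* remaining=[* ( id * num * ( ( num ) ) * id ) $]
Step 8: reduce T->F. Stack=[T] ptr=3 lookahead=* remaining=[* ( id * num * ( ( num ) ) * id ) $]
Step 9: shift *. Stack=[T *] ptr=4 lookahead=( remaining=[( id * num * ( ( num ) ) * id ) $]
Step 10: shift (. Stack=[T * (] ptr=5 lookahead=id remaining=[id * num * ( ( num ) ) * id ) $]
Step 11: shift id. Stack=[T * ( id] ptr=6 lookahead=* remaining=[* num * ( ( num ) ) * id ) $]
Step 12: reduce F->id. Stack=[T * ( F] ptr=6 lookahead=* remaining=[* num * ( ( num ) ) * id ) $]
Step 13: reduce T->F. Stack=[T * ( T] ptr=6 lookahead=* remaining=[* num * ( ( num ) ) * id ) $]
Step 14: shift *. Stack=[T * ( T *] ptr=7 lookahead=num remaining=[num * ( ( num ) ) * id ) $]
Step 15: shift num. Stack=[T * ( T * num] ptr=8 lookahead=* remaining=[* ( ( num ) ) * id ) $]
Step 16: reduce F->num. Stack=[T * ( T * F] ptr=8 lookahead=* remaining=[* ( ( num ) ) * id ) $]
Step 17: reduce T->T * F. Stack=[T * ( T] ptr=8 lookahead=* remaining=[* ( ( num ) ) * id ) $]
Step 18: shift *. Stack=[T * ( T *] ptr=9 lookahead=( remaining=[( ( num ) ) * id ) $]
Step 19: shift (. Stack=[T * ( T * (] ptr=10 lookahead=( remaining=[( num ) ) * id ) $]
Step 20: shift (. Stack=[T * ( T * ( (] ptr=11 lookahead=num remaining=[num ) ) * id ) $]
Step 21: shift num. Stack=[T * ( T * ( ( num] ptr=12 lookahead=) remaining=[) ) * id ) $]
Step 22: reduce F->num. Stack=[T * ( T * ( ( F] ptr=12 lookahead=) remaining=[) ) * id ) $]
Step 23: reduce T->F. Stack=[T * ( T * ( ( T] ptr=12 lookahead=) remaining=[) ) * id ) $]
Step 24: reduce E->T. Stack=[T * ( T * ( ( E] ptr=12 lookahead=) remaining=[) ) * id ) $]
Step 25: shift ). Stack=[T * ( T * ( ( E )] ptr=13 lookahead=) remaining=[) * id ) $]
Step 26: reduce F->( E ). Stack=[T * ( T * ( F] ptr=13 lookahead=) remaining=[) * id ) $]
Step 27: reduce T->F. Stack=[T * ( T * ( T] ptr=13 lookahead=) remaining=[) * id ) $]
Step 28: reduce E->T. Stack=[T * ( T * ( E] ptr=13 lookahead=) remaining=[) * id ) $]
Step 29: shift ). Stack=[T * ( T * ( E )] ptr=14 lookahead=* remaining=[* id ) $]
Step 30: reduce F->( E ). Stack=[T * ( T * F] ptr=14 lookahead=* remaining=[* id ) $]
Step 31: reduce T->T * F. Stack=[T * ( T] ptr=14 lookahead=* remaining=[* id ) $]
Step 32: shift *. Stack=[T * ( T *] ptr=15 lookahead=id remaining=[id ) $]
Step 33: shift id. Stack=[T * ( T * id] ptr=16 lookahead=) remaining=[) $]
Step 34: reduce F->id. Stack=[T * ( T * F] ptr=16 lookahead=) remaining=[) $]
Step 35: reduce T->T * F. Stack=[T * ( T] ptr=16 lookahead=) remaining=[) $]
Step 36: reduce E->T. Stack=[T * ( E] ptr=16 lookahead=) remaining=[) $]
Step 37: shift ). Stack=[T * ( E )] ptr=17 lookahead=$ remaining=[$]

Answer: T * ( E )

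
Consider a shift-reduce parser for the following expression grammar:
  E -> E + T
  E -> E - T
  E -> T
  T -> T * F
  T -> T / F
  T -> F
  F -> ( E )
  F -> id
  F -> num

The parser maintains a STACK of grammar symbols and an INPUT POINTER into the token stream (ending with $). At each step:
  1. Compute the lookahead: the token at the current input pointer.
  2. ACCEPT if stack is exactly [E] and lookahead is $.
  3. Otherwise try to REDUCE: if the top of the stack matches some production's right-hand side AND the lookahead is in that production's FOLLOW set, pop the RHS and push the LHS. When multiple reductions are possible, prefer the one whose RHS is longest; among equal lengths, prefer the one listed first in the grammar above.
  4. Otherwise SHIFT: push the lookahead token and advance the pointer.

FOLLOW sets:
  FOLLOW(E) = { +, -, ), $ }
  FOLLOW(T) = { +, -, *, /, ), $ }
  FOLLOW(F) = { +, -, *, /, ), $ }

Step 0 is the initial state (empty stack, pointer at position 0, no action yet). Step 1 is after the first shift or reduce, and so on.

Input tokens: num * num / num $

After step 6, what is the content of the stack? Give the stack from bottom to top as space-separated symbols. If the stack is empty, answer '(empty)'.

Answer: T * F

Derivation:
Step 1: shift num. Stack=[num] ptr=1 lookahead=* remaining=[* num / num $]
Step 2: reduce F->num. Stack=[F] ptr=1 lookahead=* remaining=[* num / num $]
Step 3: reduce T->F. Stack=[T] ptr=1 lookahead=* remaining=[* num / num $]
Step 4: shift *. Stack=[T *] ptr=2 lookahead=num remaining=[num / num $]
Step 5: shift num. Stack=[T * num] ptr=3 lookahead=/ remaining=[/ num $]
Step 6: reduce F->num. Stack=[T * F] ptr=3 lookahead=/ remaining=[/ num $]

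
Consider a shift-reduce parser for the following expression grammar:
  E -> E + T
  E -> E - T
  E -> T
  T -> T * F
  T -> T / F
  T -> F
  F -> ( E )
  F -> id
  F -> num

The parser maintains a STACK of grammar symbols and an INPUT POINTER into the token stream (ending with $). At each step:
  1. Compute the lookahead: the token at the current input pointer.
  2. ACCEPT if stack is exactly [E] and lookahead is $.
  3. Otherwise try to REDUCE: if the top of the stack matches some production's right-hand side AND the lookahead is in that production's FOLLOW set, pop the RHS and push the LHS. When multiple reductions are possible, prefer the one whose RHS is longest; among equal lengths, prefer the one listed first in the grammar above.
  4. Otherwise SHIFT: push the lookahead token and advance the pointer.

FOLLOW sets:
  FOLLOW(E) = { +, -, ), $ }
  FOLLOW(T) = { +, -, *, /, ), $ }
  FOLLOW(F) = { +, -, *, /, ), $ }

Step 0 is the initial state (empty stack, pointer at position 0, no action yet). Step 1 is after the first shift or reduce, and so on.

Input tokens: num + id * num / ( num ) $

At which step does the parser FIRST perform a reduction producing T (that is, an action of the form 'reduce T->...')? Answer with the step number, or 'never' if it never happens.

Answer: 3

Derivation:
Step 1: shift num. Stack=[num] ptr=1 lookahead=+ remaining=[+ id * num / ( num ) $]
Step 2: reduce F->num. Stack=[F] ptr=1 lookahead=+ remaining=[+ id * num / ( num ) $]
Step 3: reduce T->F. Stack=[T] ptr=1 lookahead=+ remaining=[+ id * num / ( num ) $]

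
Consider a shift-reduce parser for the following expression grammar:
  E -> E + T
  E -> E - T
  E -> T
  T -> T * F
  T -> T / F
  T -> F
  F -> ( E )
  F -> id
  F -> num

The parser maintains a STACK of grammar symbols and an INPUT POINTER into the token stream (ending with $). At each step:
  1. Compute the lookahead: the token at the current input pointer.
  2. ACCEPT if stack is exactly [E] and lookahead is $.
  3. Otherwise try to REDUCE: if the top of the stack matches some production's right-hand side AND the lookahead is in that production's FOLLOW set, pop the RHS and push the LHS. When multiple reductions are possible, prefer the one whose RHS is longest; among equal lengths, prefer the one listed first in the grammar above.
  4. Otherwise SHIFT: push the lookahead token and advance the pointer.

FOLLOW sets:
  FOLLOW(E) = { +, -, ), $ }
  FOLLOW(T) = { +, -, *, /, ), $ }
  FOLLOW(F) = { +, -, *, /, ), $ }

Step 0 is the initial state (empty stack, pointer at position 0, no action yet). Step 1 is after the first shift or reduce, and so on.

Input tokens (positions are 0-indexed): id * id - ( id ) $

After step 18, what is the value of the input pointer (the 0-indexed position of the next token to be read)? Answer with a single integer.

Answer: 7

Derivation:
Step 1: shift id. Stack=[id] ptr=1 lookahead=* remaining=[* id - ( id ) $]
Step 2: reduce F->id. Stack=[F] ptr=1 lookahead=* remaining=[* id - ( id ) $]
Step 3: reduce T->F. Stack=[T] ptr=1 lookahead=* remaining=[* id - ( id ) $]
Step 4: shift *. Stack=[T *] ptr=2 lookahead=id remaining=[id - ( id ) $]
Step 5: shift id. Stack=[T * id] ptr=3 lookahead=- remaining=[- ( id ) $]
Step 6: reduce F->id. Stack=[T * F] ptr=3 lookahead=- remaining=[- ( id ) $]
Step 7: reduce T->T * F. Stack=[T] ptr=3 lookahead=- remaining=[- ( id ) $]
Step 8: reduce E->T. Stack=[E] ptr=3 lookahead=- remaining=[- ( id ) $]
Step 9: shift -. Stack=[E -] ptr=4 lookahead=( remaining=[( id ) $]
Step 10: shift (. Stack=[E - (] ptr=5 lookahead=id remaining=[id ) $]
Step 11: shift id. Stack=[E - ( id] ptr=6 lookahead=) remaining=[) $]
Step 12: reduce F->id. Stack=[E - ( F] ptr=6 lookahead=) remaining=[) $]
Step 13: reduce T->F. Stack=[E - ( T] ptr=6 lookahead=) remaining=[) $]
Step 14: reduce E->T. Stack=[E - ( E] ptr=6 lookahead=) remaining=[) $]
Step 15: shift ). Stack=[E - ( E )] ptr=7 lookahead=$ remaining=[$]
Step 16: reduce F->( E ). Stack=[E - F] ptr=7 lookahead=$ remaining=[$]
Step 17: reduce T->F. Stack=[E - T] ptr=7 lookahead=$ remaining=[$]
Step 18: reduce E->E - T. Stack=[E] ptr=7 lookahead=$ remaining=[$]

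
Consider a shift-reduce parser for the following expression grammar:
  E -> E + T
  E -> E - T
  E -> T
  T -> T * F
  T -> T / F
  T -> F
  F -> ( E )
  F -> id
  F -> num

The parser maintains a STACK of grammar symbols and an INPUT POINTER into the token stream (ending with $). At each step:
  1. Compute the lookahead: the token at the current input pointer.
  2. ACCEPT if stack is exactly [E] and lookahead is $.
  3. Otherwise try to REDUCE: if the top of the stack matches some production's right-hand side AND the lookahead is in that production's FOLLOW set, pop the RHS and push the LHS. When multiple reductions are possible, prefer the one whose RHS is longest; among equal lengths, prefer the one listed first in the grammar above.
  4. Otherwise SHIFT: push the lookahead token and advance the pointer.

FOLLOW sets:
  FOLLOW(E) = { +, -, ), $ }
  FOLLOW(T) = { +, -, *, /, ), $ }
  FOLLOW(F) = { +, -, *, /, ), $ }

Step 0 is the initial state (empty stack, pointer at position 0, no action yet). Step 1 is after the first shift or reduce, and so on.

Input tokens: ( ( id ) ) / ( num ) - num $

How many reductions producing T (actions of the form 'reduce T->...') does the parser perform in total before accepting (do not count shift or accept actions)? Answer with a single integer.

Step 1: shift (. Stack=[(] ptr=1 lookahead=( remaining=[( id ) ) / ( num ) - num $]
Step 2: shift (. Stack=[( (] ptr=2 lookahead=id remaining=[id ) ) / ( num ) - num $]
Step 3: shift id. Stack=[( ( id] ptr=3 lookahead=) remaining=[) ) / ( num ) - num $]
Step 4: reduce F->id. Stack=[( ( F] ptr=3 lookahead=) remaining=[) ) / ( num ) - num $]
Step 5: reduce T->F. Stack=[( ( T] ptr=3 lookahead=) remaining=[) ) / ( num ) - num $]
Step 6: reduce E->T. Stack=[( ( E] ptr=3 lookahead=) remaining=[) ) / ( num ) - num $]
Step 7: shift ). Stack=[( ( E )] ptr=4 lookahead=) remaining=[) / ( num ) - num $]
Step 8: reduce F->( E ). Stack=[( F] ptr=4 lookahead=) remaining=[) / ( num ) - num $]
Step 9: reduce T->F. Stack=[( T] ptr=4 lookahead=) remaining=[) / ( num ) - num $]
Step 10: reduce E->T. Stack=[( E] ptr=4 lookahead=) remaining=[) / ( num ) - num $]
Step 11: shift ). Stack=[( E )] ptr=5 lookahead=/ remaining=[/ ( num ) - num $]
Step 12: reduce F->( E ). Stack=[F] ptr=5 lookahead=/ remaining=[/ ( num ) - num $]
Step 13: reduce T->F. Stack=[T] ptr=5 lookahead=/ remaining=[/ ( num ) - num $]
Step 14: shift /. Stack=[T /] ptr=6 lookahead=( remaining=[( num ) - num $]
Step 15: shift (. Stack=[T / (] ptr=7 lookahead=num remaining=[num ) - num $]
Step 16: shift num. Stack=[T / ( num] ptr=8 lookahead=) remaining=[) - num $]
Step 17: reduce F->num. Stack=[T / ( F] ptr=8 lookahead=) remaining=[) - num $]
Step 18: reduce T->F. Stack=[T / ( T] ptr=8 lookahead=) remaining=[) - num $]
Step 19: reduce E->T. Stack=[T / ( E] ptr=8 lookahead=) remaining=[) - num $]
Step 20: shift ). Stack=[T / ( E )] ptr=9 lookahead=- remaining=[- num $]
Step 21: reduce F->( E ). Stack=[T / F] ptr=9 lookahead=- remaining=[- num $]
Step 22: reduce T->T / F. Stack=[T] ptr=9 lookahead=- remaining=[- num $]
Step 23: reduce E->T. Stack=[E] ptr=9 lookahead=- remaining=[- num $]
Step 24: shift -. Stack=[E -] ptr=10 lookahead=num remaining=[num $]
Step 25: shift num. Stack=[E - num] ptr=11 lookahead=$ remaining=[$]
Step 26: reduce F->num. Stack=[E - F] ptr=11 lookahead=$ remaining=[$]
Step 27: reduce T->F. Stack=[E - T] ptr=11 lookahead=$ remaining=[$]
Step 28: reduce E->E - T. Stack=[E] ptr=11 lookahead=$ remaining=[$]
Step 29: accept. Stack=[E] ptr=11 lookahead=$ remaining=[$]

Answer: 6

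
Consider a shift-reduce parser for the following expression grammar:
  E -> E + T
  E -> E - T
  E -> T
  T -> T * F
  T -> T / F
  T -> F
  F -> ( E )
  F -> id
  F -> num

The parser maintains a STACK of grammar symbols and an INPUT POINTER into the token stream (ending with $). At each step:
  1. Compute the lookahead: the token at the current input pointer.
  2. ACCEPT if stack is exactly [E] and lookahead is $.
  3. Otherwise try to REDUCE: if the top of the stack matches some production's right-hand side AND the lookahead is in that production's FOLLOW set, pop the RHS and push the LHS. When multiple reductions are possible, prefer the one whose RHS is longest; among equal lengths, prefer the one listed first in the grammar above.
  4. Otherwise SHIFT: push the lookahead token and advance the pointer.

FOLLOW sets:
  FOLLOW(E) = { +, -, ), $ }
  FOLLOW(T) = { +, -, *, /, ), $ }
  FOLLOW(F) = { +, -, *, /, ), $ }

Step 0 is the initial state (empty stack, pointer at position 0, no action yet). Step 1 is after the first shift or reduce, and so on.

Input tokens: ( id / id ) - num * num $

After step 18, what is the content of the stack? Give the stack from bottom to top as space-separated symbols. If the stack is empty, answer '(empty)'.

Step 1: shift (. Stack=[(] ptr=1 lookahead=id remaining=[id / id ) - num * num $]
Step 2: shift id. Stack=[( id] ptr=2 lookahead=/ remaining=[/ id ) - num * num $]
Step 3: reduce F->id. Stack=[( F] ptr=2 lookahead=/ remaining=[/ id ) - num * num $]
Step 4: reduce T->F. Stack=[( T] ptr=2 lookahead=/ remaining=[/ id ) - num * num $]
Step 5: shift /. Stack=[( T /] ptr=3 lookahead=id remaining=[id ) - num * num $]
Step 6: shift id. Stack=[( T / id] ptr=4 lookahead=) remaining=[) - num * num $]
Step 7: reduce F->id. Stack=[( T / F] ptr=4 lookahead=) remaining=[) - num * num $]
Step 8: reduce T->T / F. Stack=[( T] ptr=4 lookahead=) remaining=[) - num * num $]
Step 9: reduce E->T. Stack=[( E] ptr=4 lookahead=) remaining=[) - num * num $]
Step 10: shift ). Stack=[( E )] ptr=5 lookahead=- remaining=[- num * num $]
Step 11: reduce F->( E ). Stack=[F] ptr=5 lookahead=- remaining=[- num * num $]
Step 12: reduce T->F. Stack=[T] ptr=5 lookahead=- remaining=[- num * num $]
Step 13: reduce E->T. Stack=[E] ptr=5 lookahead=- remaining=[- num * num $]
Step 14: shift -. Stack=[E -] ptr=6 lookahead=num remaining=[num * num $]
Step 15: shift num. Stack=[E - num] ptr=7 lookahead=* remaining=[* num $]
Step 16: reduce F->num. Stack=[E - F] ptr=7 lookahead=* remaining=[* num $]
Step 17: reduce T->F. Stack=[E - T] ptr=7 lookahead=* remaining=[* num $]
Step 18: shift *. Stack=[E - T *] ptr=8 lookahead=num remaining=[num $]

Answer: E - T *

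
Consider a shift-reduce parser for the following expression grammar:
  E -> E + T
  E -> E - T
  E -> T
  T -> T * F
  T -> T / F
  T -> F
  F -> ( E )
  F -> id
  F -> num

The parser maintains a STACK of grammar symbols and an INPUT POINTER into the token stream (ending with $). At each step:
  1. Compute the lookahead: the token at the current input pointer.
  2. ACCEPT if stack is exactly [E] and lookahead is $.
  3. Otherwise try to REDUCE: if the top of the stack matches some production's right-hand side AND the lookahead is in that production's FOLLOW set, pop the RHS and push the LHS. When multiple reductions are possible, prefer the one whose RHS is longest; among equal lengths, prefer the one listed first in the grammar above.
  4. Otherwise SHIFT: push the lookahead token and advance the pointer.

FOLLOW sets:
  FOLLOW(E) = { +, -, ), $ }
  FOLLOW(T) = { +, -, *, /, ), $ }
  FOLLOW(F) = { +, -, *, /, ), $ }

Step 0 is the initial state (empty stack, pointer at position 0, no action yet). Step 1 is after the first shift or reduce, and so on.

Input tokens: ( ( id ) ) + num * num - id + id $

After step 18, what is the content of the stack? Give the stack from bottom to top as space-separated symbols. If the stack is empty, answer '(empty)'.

Step 1: shift (. Stack=[(] ptr=1 lookahead=( remaining=[( id ) ) + num * num - id + id $]
Step 2: shift (. Stack=[( (] ptr=2 lookahead=id remaining=[id ) ) + num * num - id + id $]
Step 3: shift id. Stack=[( ( id] ptr=3 lookahead=) remaining=[) ) + num * num - id + id $]
Step 4: reduce F->id. Stack=[( ( F] ptr=3 lookahead=) remaining=[) ) + num * num - id + id $]
Step 5: reduce T->F. Stack=[( ( T] ptr=3 lookahead=) remaining=[) ) + num * num - id + id $]
Step 6: reduce E->T. Stack=[( ( E] ptr=3 lookahead=) remaining=[) ) + num * num - id + id $]
Step 7: shift ). Stack=[( ( E )] ptr=4 lookahead=) remaining=[) + num * num - id + id $]
Step 8: reduce F->( E ). Stack=[( F] ptr=4 lookahead=) remaining=[) + num * num - id + id $]
Step 9: reduce T->F. Stack=[( T] ptr=4 lookahead=) remaining=[) + num * num - id + id $]
Step 10: reduce E->T. Stack=[( E] ptr=4 lookahead=) remaining=[) + num * num - id + id $]
Step 11: shift ). Stack=[( E )] ptr=5 lookahead=+ remaining=[+ num * num - id + id $]
Step 12: reduce F->( E ). Stack=[F] ptr=5 lookahead=+ remaining=[+ num * num - id + id $]
Step 13: reduce T->F. Stack=[T] ptr=5 lookahead=+ remaining=[+ num * num - id + id $]
Step 14: reduce E->T. Stack=[E] ptr=5 lookahead=+ remaining=[+ num * num - id + id $]
Step 15: shift +. Stack=[E +] ptr=6 lookahead=num remaining=[num * num - id + id $]
Step 16: shift num. Stack=[E + num] ptr=7 lookahead=* remaining=[* num - id + id $]
Step 17: reduce F->num. Stack=[E + F] ptr=7 lookahead=* remaining=[* num - id + id $]
Step 18: reduce T->F. Stack=[E + T] ptr=7 lookahead=* remaining=[* num - id + id $]

Answer: E + T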